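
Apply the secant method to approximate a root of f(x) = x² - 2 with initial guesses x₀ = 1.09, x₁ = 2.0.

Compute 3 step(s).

f(x) = x² - 2
x₀ = 1.09, x₁ = 2.0

Secant formula: x_{n+1} = x_n - f(x_n)(x_n - x_{n-1})/(f(x_n) - f(x_{n-1}))

Iteration 1:
  f(1.090000) = -0.811900
  f(2.000000) = 2.000000
  x_2 = 2.000000 - 2.000000×(2.000000 - 1.090000)/(2.000000 - (-0.811900))
       = 1.352751
Iteration 2:
  f(2.000000) = 2.000000
  f(1.352751) = -0.170065
  x_3 = 1.352751 - (-0.170065)×(1.352751 - 2.000000)/(-0.170065 - 2.000000)
       = 1.403475
Iteration 3:
  f(1.352751) = -0.170065
  f(1.403475) = -0.030258
  x_4 = 1.403475 - (-0.030258)×(1.403475 - 1.352751)/(-0.030258 - (-0.170065))
       = 1.414453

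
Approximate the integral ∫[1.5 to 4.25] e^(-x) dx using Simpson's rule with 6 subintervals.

f(x) = e^(-x)
a = 1.5, b = 4.25, n = 6
h = (b - a)/n = 0.458333

Simpson's rule: (h/3)[f(x₀) + 4f(x₁) + 2f(x₂) + ... + f(xₙ)]

x_0 = 1.5000, f(x_0) = 0.223130, coefficient = 1
x_1 = 1.9583, f(x_1) = 0.141093, coefficient = 4
x_2 = 2.4167, f(x_2) = 0.089219, coefficient = 2
x_3 = 2.8750, f(x_3) = 0.056416, coefficient = 4
x_4 = 3.3333, f(x_4) = 0.035674, coefficient = 2
x_5 = 3.7917, f(x_5) = 0.022558, coefficient = 4
x_6 = 4.2500, f(x_6) = 0.014264, coefficient = 1

I ≈ (0.458333/3) × 1.367449 = 0.208916
Exact value: 0.208866
Error: 0.000050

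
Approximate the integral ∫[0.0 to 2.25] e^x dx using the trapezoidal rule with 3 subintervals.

f(x) = e^x
a = 0.0, b = 2.25, n = 3
h = (b - a)/n = 0.750000

Trapezoidal rule: (h/2)[f(x₀) + 2f(x₁) + 2f(x₂) + ... + f(xₙ)]

x_0 = 0.0000, f(x_0) = 1.000000, coefficient = 1
x_1 = 0.7500, f(x_1) = 2.117000, coefficient = 2
x_2 = 1.5000, f(x_2) = 4.481689, coefficient = 2
x_3 = 2.2500, f(x_3) = 9.487736, coefficient = 1

I ≈ (0.750000/2) × 23.685114 = 8.881918
Exact value: 8.487736
Error: 0.394182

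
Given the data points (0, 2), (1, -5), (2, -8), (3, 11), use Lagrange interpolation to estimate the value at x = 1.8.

Lagrange interpolation formula:
P(x) = Σ yᵢ × Lᵢ(x)
where Lᵢ(x) = Π_{j≠i} (x - xⱼ)/(xᵢ - xⱼ)

L_0(1.8) = (1.8 - 1)/(0 - 1) × (1.8 - 2)/(0 - 2) × (1.8 - 3)/(0 - 3) = -0.032000
L_1(1.8) = (1.8 - 0)/(1 - 0) × (1.8 - 2)/(1 - 2) × (1.8 - 3)/(1 - 3) = 0.216000
L_2(1.8) = (1.8 - 0)/(2 - 0) × (1.8 - 1)/(2 - 1) × (1.8 - 3)/(2 - 3) = 0.864000
L_3(1.8) = (1.8 - 0)/(3 - 0) × (1.8 - 1)/(3 - 1) × (1.8 - 2)/(3 - 2) = -0.048000

P(1.8) = 2×L_0(1.8) + (-5)×L_1(1.8) + (-8)×L_2(1.8) + 11×L_3(1.8)
P(1.8) = -8.584000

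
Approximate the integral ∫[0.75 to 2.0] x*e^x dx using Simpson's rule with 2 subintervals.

f(x) = x*e^x
a = 0.75, b = 2.0, n = 2
h = (b - a)/n = 0.625000

Simpson's rule: (h/3)[f(x₀) + 4f(x₁) + 2f(x₂) + ... + f(xₙ)]

x_0 = 0.7500, f(x_0) = 1.587750, coefficient = 1
x_1 = 1.3750, f(x_1) = 5.438230, coefficient = 4
x_2 = 2.0000, f(x_2) = 14.778112, coefficient = 1

I ≈ (0.625000/3) × 38.118784 = 7.941413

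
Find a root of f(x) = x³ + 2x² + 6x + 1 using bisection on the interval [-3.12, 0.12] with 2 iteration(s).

f(x) = x³ + 2x² + 6x + 1
Initial interval: [-3.12, 0.12]

Iteration 1:
  c_1 = (-3.120000 + 0.120000)/2 = -1.500000
  f(c_1) = f(-1.500000) = -6.875000
  f(a) × f(c) ≥ 0, new interval: [-1.500000, 0.120000]
Iteration 2:
  c_2 = (-1.500000 + 0.120000)/2 = -0.690000
  f(c_2) = f(-0.690000) = -2.516309
  f(a) × f(c) ≥ 0, new interval: [-0.690000, 0.120000]

After 2 iteration(s), the approximation is c_2 = -0.690000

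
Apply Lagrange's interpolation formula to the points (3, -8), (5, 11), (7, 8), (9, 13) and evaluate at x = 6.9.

Lagrange interpolation formula:
P(x) = Σ yᵢ × Lᵢ(x)
where Lᵢ(x) = Π_{j≠i} (x - xⱼ)/(xᵢ - xⱼ)

L_0(6.9) = (6.9 - 5)/(3 - 5) × (6.9 - 7)/(3 - 7) × (6.9 - 9)/(3 - 9) = -0.008312
L_1(6.9) = (6.9 - 3)/(5 - 3) × (6.9 - 7)/(5 - 7) × (6.9 - 9)/(5 - 9) = 0.051187
L_2(6.9) = (6.9 - 3)/(7 - 3) × (6.9 - 5)/(7 - 5) × (6.9 - 9)/(7 - 9) = 0.972563
L_3(6.9) = (6.9 - 3)/(9 - 3) × (6.9 - 5)/(9 - 5) × (6.9 - 7)/(9 - 7) = -0.015437

P(6.9) = (-8)×L_0(6.9) + 11×L_1(6.9) + 8×L_2(6.9) + 13×L_3(6.9)
P(6.9) = 8.209375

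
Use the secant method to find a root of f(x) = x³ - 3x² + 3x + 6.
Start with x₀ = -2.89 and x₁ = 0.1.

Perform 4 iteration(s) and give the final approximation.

f(x) = x³ - 3x² + 3x + 6
x₀ = -2.89, x₁ = 0.1

Secant formula: x_{n+1} = x_n - f(x_n)(x_n - x_{n-1})/(f(x_n) - f(x_{n-1}))

Iteration 1:
  f(-2.890000) = -51.863869
  f(0.100000) = 6.271000
  x_2 = 0.100000 - 6.271000×(0.100000 - (-2.890000))/(6.271000 - (-51.863869))
       = -0.222531
Iteration 2:
  f(0.100000) = 6.271000
  f(-0.222531) = 5.172828
  x_3 = -0.222531 - 5.172828×(-0.222531 - 0.100000)/(5.172828 - 6.271000)
       = -1.741779
Iteration 3:
  f(-0.222531) = 5.172828
  f(-1.741779) = -13.610926
  x_4 = -1.741779 - (-13.610926)×(-1.741779 - (-0.222531))/(-13.610926 - 5.172828)
       = -0.640914
Iteration 4:
  f(-1.741779) = -13.610926
  f(-0.640914) = 2.581675
  x_5 = -0.640914 - 2.581675×(-0.640914 - (-1.741779))/(2.581675 - (-13.610926))
       = -0.816431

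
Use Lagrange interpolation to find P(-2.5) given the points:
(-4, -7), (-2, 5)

Lagrange interpolation formula:
P(x) = Σ yᵢ × Lᵢ(x)
where Lᵢ(x) = Π_{j≠i} (x - xⱼ)/(xᵢ - xⱼ)

L_0(-2.5) = (-2.5 - (-2))/(-4 - (-2)) = 0.250000
L_1(-2.5) = (-2.5 - (-4))/(-2 - (-4)) = 0.750000

P(-2.5) = (-7)×L_0(-2.5) + 5×L_1(-2.5)
P(-2.5) = 2.000000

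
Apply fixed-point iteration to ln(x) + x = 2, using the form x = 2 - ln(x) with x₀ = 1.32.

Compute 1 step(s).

Equation: ln(x) + x = 2
Fixed-point form: x = 2 - ln(x)
x₀ = 1.32

x_1 = g(1.320000) = 1.722368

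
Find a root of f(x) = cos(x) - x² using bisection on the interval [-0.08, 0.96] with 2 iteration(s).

f(x) = cos(x) - x²
Initial interval: [-0.08, 0.96]

Iteration 1:
  c_1 = (-0.080000 + 0.960000)/2 = 0.440000
  f(c_1) = f(0.440000) = 0.711152
  f(a) × f(c) ≥ 0, new interval: [0.440000, 0.960000]
Iteration 2:
  c_2 = (0.440000 + 0.960000)/2 = 0.700000
  f(c_2) = f(0.700000) = 0.274842
  f(a) × f(c) ≥ 0, new interval: [0.700000, 0.960000]

After 2 iteration(s), the approximation is c_2 = 0.700000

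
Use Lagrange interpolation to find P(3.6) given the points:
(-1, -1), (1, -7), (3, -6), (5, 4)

Lagrange interpolation formula:
P(x) = Σ yᵢ × Lᵢ(x)
where Lᵢ(x) = Π_{j≠i} (x - xⱼ)/(xᵢ - xⱼ)

L_0(3.6) = (3.6 - 1)/(-1 - 1) × (3.6 - 3)/(-1 - 3) × (3.6 - 5)/(-1 - 5) = 0.045500
L_1(3.6) = (3.6 - (-1))/(1 - (-1)) × (3.6 - 3)/(1 - 3) × (3.6 - 5)/(1 - 5) = -0.241500
L_2(3.6) = (3.6 - (-1))/(3 - (-1)) × (3.6 - 1)/(3 - 1) × (3.6 - 5)/(3 - 5) = 1.046500
L_3(3.6) = (3.6 - (-1))/(5 - (-1)) × (3.6 - 1)/(5 - 1) × (3.6 - 3)/(5 - 3) = 0.149500

P(3.6) = (-1)×L_0(3.6) + (-7)×L_1(3.6) + (-6)×L_2(3.6) + 4×L_3(3.6)
P(3.6) = -4.036000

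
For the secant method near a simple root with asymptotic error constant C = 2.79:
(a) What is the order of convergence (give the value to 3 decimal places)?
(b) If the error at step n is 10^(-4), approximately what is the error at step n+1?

(a) Secant method has superlinear convergence with order φ = (1+√5)/2 ≈ 1.618.
    This means |e_{n+1}| ≈ C|e_n|^1.618.

(b) With |e_n| = 10^(-4) and C = 2.79:
    |e_{n+1}| ≈ 2.79 × (10^(-4))^1.618 = 2.79 × 10^(-6.47)

(a) ≈ 1.618 (golden ratio); (b) |e_{n+1}| ≈ 9.407e-07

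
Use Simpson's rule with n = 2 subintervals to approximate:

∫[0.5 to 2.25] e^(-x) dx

f(x) = e^(-x)
a = 0.5, b = 2.25, n = 2
h = (b - a)/n = 0.875000

Simpson's rule: (h/3)[f(x₀) + 4f(x₁) + 2f(x₂) + ... + f(xₙ)]

x_0 = 0.5000, f(x_0) = 0.606531, coefficient = 1
x_1 = 1.3750, f(x_1) = 0.252840, coefficient = 4
x_2 = 2.2500, f(x_2) = 0.105399, coefficient = 1

I ≈ (0.875000/3) × 1.723288 = 0.502626
Exact value: 0.501131
Error: 0.001494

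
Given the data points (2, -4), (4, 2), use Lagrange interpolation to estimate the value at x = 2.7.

Lagrange interpolation formula:
P(x) = Σ yᵢ × Lᵢ(x)
where Lᵢ(x) = Π_{j≠i} (x - xⱼ)/(xᵢ - xⱼ)

L_0(2.7) = (2.7 - 4)/(2 - 4) = 0.650000
L_1(2.7) = (2.7 - 2)/(4 - 2) = 0.350000

P(2.7) = (-4)×L_0(2.7) + 2×L_1(2.7)
P(2.7) = -1.900000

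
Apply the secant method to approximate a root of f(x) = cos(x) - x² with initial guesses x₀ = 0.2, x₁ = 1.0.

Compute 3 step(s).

f(x) = cos(x) - x²
x₀ = 0.2, x₁ = 1.0

Secant formula: x_{n+1} = x_n - f(x_n)(x_n - x_{n-1})/(f(x_n) - f(x_{n-1}))

Iteration 1:
  f(0.200000) = 0.940067
  f(1.000000) = -0.459698
  x_2 = 1.000000 - (-0.459698)×(1.000000 - 0.200000)/(-0.459698 - 0.940067)
       = 0.737271
Iteration 2:
  f(1.000000) = -0.459698
  f(0.737271) = 0.196737
  x_3 = 0.737271 - 0.196737×(0.737271 - 1.000000)/(0.196737 - (-0.459698))
       = 0.816012
Iteration 3:
  f(0.737271) = 0.196737
  f(0.816012) = 0.019255
  x_4 = 0.816012 - 0.019255×(0.816012 - 0.737271)/(0.019255 - 0.196737)
       = 0.824555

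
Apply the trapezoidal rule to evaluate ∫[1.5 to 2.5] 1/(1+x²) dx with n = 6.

f(x) = 1/(1+x²)
a = 1.5, b = 2.5, n = 6
h = (b - a)/n = 0.166667

Trapezoidal rule: (h/2)[f(x₀) + 2f(x₁) + 2f(x₂) + ... + f(xₙ)]

x_0 = 1.5000, f(x_0) = 0.307692, coefficient = 1
x_1 = 1.6667, f(x_1) = 0.264706, coefficient = 2
x_2 = 1.8333, f(x_2) = 0.229299, coefficient = 2
x_3 = 2.0000, f(x_3) = 0.200000, coefficient = 2
x_4 = 2.1667, f(x_4) = 0.175610, coefficient = 2
x_5 = 2.3333, f(x_5) = 0.155172, coefficient = 2
x_6 = 2.5000, f(x_6) = 0.137931, coefficient = 1

I ≈ (0.166667/2) × 2.495198 = 0.207933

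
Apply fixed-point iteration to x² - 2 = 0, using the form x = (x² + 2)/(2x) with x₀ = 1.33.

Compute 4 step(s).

Equation: x² - 2 = 0
Fixed-point form: x = (x² + 2)/(2x)
x₀ = 1.33

x_1 = g(1.330000) = 1.416880
x_2 = g(1.416880) = 1.414216
x_3 = g(1.414216) = 1.414214
x_4 = g(1.414214) = 1.414214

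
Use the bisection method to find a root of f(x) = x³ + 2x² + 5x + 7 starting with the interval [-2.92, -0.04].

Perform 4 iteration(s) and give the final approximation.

f(x) = x³ + 2x² + 5x + 7
Initial interval: [-2.92, -0.04]

Iteration 1:
  c_1 = (-2.920000 + (-0.040000))/2 = -1.480000
  f(c_1) = f(-1.480000) = 0.739008
  f(a) × f(c) < 0, new interval: [-2.920000, -1.480000]
Iteration 2:
  c_2 = (-2.920000 + (-1.480000))/2 = -2.200000
  f(c_2) = f(-2.200000) = -4.968000
  f(a) × f(c) ≥ 0, new interval: [-2.200000, -1.480000]
Iteration 3:
  c_3 = (-2.200000 + (-1.480000))/2 = -1.840000
  f(c_3) = f(-1.840000) = -1.658304
  f(a) × f(c) ≥ 0, new interval: [-1.840000, -1.480000]
Iteration 4:
  c_4 = (-1.840000 + (-1.480000))/2 = -1.660000
  f(c_4) = f(-1.660000) = -0.363096
  f(a) × f(c) ≥ 0, new interval: [-1.660000, -1.480000]

After 4 iteration(s), the approximation is c_4 = -1.660000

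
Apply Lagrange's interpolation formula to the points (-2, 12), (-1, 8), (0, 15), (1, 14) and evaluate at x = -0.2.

Lagrange interpolation formula:
P(x) = Σ yᵢ × Lᵢ(x)
where Lᵢ(x) = Π_{j≠i} (x - xⱼ)/(xᵢ - xⱼ)

L_0(-0.2) = (-0.2 - (-1))/(-2 - (-1)) × (-0.2 - 0)/(-2 - 0) × (-0.2 - 1)/(-2 - 1) = -0.032000
L_1(-0.2) = (-0.2 - (-2))/(-1 - (-2)) × (-0.2 - 0)/(-1 - 0) × (-0.2 - 1)/(-1 - 1) = 0.216000
L_2(-0.2) = (-0.2 - (-2))/(0 - (-2)) × (-0.2 - (-1))/(0 - (-1)) × (-0.2 - 1)/(0 - 1) = 0.864000
L_3(-0.2) = (-0.2 - (-2))/(1 - (-2)) × (-0.2 - (-1))/(1 - (-1)) × (-0.2 - 0)/(1 - 0) = -0.048000

P(-0.2) = 12×L_0(-0.2) + 8×L_1(-0.2) + 15×L_2(-0.2) + 14×L_3(-0.2)
P(-0.2) = 13.632000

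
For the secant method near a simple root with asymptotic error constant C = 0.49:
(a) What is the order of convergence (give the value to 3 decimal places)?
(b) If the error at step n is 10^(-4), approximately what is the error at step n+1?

(a) Secant method has superlinear convergence with order φ = (1+√5)/2 ≈ 1.618.
    This means |e_{n+1}| ≈ C|e_n|^1.618.

(b) With |e_n| = 10^(-4) and C = 0.49:
    |e_{n+1}| ≈ 0.49 × (10^(-4))^1.618 = 0.49 × 10^(-6.47)

(a) ≈ 1.618 (golden ratio); (b) |e_{n+1}| ≈ 1.652e-07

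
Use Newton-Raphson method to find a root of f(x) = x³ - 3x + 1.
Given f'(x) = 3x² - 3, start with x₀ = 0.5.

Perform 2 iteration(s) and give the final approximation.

f(x) = x³ - 3x + 1
f'(x) = 3x² - 3
x₀ = 0.5

Newton-Raphson formula: x_{n+1} = x_n - f(x_n)/f'(x_n)

Iteration 1:
  f(0.500000) = -0.375000
  f'(0.500000) = -2.250000
  x_1 = 0.500000 - (-0.375000)/(-2.250000) = 0.333333
Iteration 2:
  f(0.333333) = 0.037037
  f'(0.333333) = -2.666667
  x_2 = 0.333333 - 0.037037/(-2.666667) = 0.347222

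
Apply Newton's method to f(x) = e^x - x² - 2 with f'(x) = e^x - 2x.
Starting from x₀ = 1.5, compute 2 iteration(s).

f(x) = e^x - x² - 2
f'(x) = e^x - 2x
x₀ = 1.5

Newton-Raphson formula: x_{n+1} = x_n - f(x_n)/f'(x_n)

Iteration 1:
  f(1.500000) = 0.231689
  f'(1.500000) = 1.481689
  x_1 = 1.500000 - 0.231689/1.481689 = 1.343632
Iteration 2:
  f(1.343632) = 0.027592
  f'(1.343632) = 1.145675
  x_2 = 1.343632 - 0.027592/1.145675 = 1.319548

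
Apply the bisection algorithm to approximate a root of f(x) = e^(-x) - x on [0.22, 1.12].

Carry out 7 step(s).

f(x) = e^(-x) - x
Initial interval: [0.22, 1.12]

Iteration 1:
  c_1 = (0.220000 + 1.120000)/2 = 0.670000
  f(c_1) = f(0.670000) = -0.158291
  f(a) × f(c) < 0, new interval: [0.220000, 0.670000]
Iteration 2:
  c_2 = (0.220000 + 0.670000)/2 = 0.445000
  f(c_2) = f(0.445000) = 0.195824
  f(a) × f(c) ≥ 0, new interval: [0.445000, 0.670000]
Iteration 3:
  c_3 = (0.445000 + 0.670000)/2 = 0.557500
  f(c_3) = f(0.557500) = 0.015139
  f(a) × f(c) ≥ 0, new interval: [0.557500, 0.670000]
Iteration 4:
  c_4 = (0.557500 + 0.670000)/2 = 0.613750
  f(c_4) = f(0.613750) = -0.072433
  f(a) × f(c) < 0, new interval: [0.557500, 0.613750]
Iteration 5:
  c_5 = (0.557500 + 0.613750)/2 = 0.585625
  f(c_5) = f(0.585625) = -0.028867
  f(a) × f(c) < 0, new interval: [0.557500, 0.585625]
Iteration 6:
  c_6 = (0.557500 + 0.585625)/2 = 0.571562
  f(c_6) = f(0.571562) = -0.006920
  f(a) × f(c) < 0, new interval: [0.557500, 0.571562]
Iteration 7:
  c_7 = (0.557500 + 0.571562)/2 = 0.564531
  f(c_7) = f(0.564531) = 0.004095
  f(a) × f(c) ≥ 0, new interval: [0.564531, 0.571562]

After 7 iteration(s), the approximation is c_7 = 0.564531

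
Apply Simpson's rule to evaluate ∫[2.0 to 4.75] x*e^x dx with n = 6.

f(x) = x*e^x
a = 2.0, b = 4.75, n = 6
h = (b - a)/n = 0.458333

Simpson's rule: (h/3)[f(x₀) + 4f(x₁) + 2f(x₂) + ... + f(xₙ)]

x_0 = 2.0000, f(x_0) = 14.778112, coefficient = 1
x_1 = 2.4583, f(x_1) = 28.726411, coefficient = 4
x_2 = 2.9167, f(x_2) = 53.898793, coefficient = 2
x_3 = 3.3750, f(x_3) = 98.631958, coefficient = 4
x_4 = 3.8333, f(x_4) = 177.162622, coefficient = 2
x_5 = 4.2917, f(x_5) = 313.670109, coefficient = 4
x_6 = 4.7500, f(x_6) = 549.025352, coefficient = 1

I ≈ (0.458333/3) × 2790.040204 = 426.256142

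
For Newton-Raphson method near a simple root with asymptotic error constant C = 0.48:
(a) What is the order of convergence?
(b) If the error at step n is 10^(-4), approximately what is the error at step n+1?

(a) Newton-Raphson has quadratic (order 2) convergence near simple roots.
    This means |e_{n+1}| ≈ C|e_n|².

(b) With |e_n| = 10^(-4) and C = 0.48:
    |e_{n+1}| ≈ 0.48 × (10^(-4))² = 0.48 × 10^(-8)

(a) 2 (quadratic); (b) |e_{n+1}| ≈ 4.800e-09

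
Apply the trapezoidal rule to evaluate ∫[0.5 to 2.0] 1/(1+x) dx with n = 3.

f(x) = 1/(1+x)
a = 0.5, b = 2.0, n = 3
h = (b - a)/n = 0.500000

Trapezoidal rule: (h/2)[f(x₀) + 2f(x₁) + 2f(x₂) + ... + f(xₙ)]

x_0 = 0.5000, f(x_0) = 0.666667, coefficient = 1
x_1 = 1.0000, f(x_1) = 0.500000, coefficient = 2
x_2 = 1.5000, f(x_2) = 0.400000, coefficient = 2
x_3 = 2.0000, f(x_3) = 0.333333, coefficient = 1

I ≈ (0.500000/2) × 2.800000 = 0.700000
Exact value: 0.693147
Error: 0.006853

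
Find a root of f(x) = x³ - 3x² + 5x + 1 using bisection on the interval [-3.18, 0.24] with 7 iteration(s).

f(x) = x³ - 3x² + 5x + 1
Initial interval: [-3.18, 0.24]

Iteration 1:
  c_1 = (-3.180000 + 0.240000)/2 = -1.470000
  f(c_1) = f(-1.470000) = -16.009223
  f(a) × f(c) ≥ 0, new interval: [-1.470000, 0.240000]
Iteration 2:
  c_2 = (-1.470000 + 0.240000)/2 = -0.615000
  f(c_2) = f(-0.615000) = -3.442283
  f(a) × f(c) ≥ 0, new interval: [-0.615000, 0.240000]
Iteration 3:
  c_3 = (-0.615000 + 0.240000)/2 = -0.187500
  f(c_3) = f(-0.187500) = -0.049561
  f(a) × f(c) ≥ 0, new interval: [-0.187500, 0.240000]
Iteration 4:
  c_4 = (-0.187500 + 0.240000)/2 = 0.026250
  f(c_4) = f(0.026250) = 1.129201
  f(a) × f(c) < 0, new interval: [-0.187500, 0.026250]
Iteration 5:
  c_5 = (-0.187500 + 0.026250)/2 = -0.080625
  f(c_5) = f(-0.080625) = 0.576850
  f(a) × f(c) < 0, new interval: [-0.187500, -0.080625]
Iteration 6:
  c_6 = (-0.187500 + (-0.080625))/2 = -0.134063
  f(c_6) = f(-0.134063) = 0.273360
  f(a) × f(c) < 0, new interval: [-0.187500, -0.134063]
Iteration 7:
  c_7 = (-0.187500 + (-0.134063))/2 = -0.160781
  f(c_7) = f(-0.160781) = 0.114386
  f(a) × f(c) < 0, new interval: [-0.187500, -0.160781]

After 7 iteration(s), the approximation is c_7 = -0.160781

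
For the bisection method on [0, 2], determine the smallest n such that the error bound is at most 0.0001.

We need (b-a)/2^n ≤ 0.0001
(2 - 0)/2^n ≤ 0.0001
2/2^n ≤ 0.0001
2^n ≥ 20000
n ≥ log₂(20000) = 14.29
n ≥ 15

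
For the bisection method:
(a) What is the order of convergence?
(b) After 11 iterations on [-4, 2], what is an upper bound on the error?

(a) Bisection has linear (order 1) convergence; the error is halved each step.

(b) Error bound = (b-a)/2^n = (2 - (-4))/2^{11}
    = 6/2^{11}

(a) 1 (linear); (b) error ≤ 2.93e-03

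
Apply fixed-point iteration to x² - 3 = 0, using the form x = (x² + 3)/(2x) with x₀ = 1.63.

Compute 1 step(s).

Equation: x² - 3 = 0
Fixed-point form: x = (x² + 3)/(2x)
x₀ = 1.63

x_1 = g(1.630000) = 1.735245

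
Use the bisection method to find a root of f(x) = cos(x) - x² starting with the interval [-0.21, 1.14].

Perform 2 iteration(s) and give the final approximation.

f(x) = cos(x) - x²
Initial interval: [-0.21, 1.14]

Iteration 1:
  c_1 = (-0.210000 + 1.140000)/2 = 0.465000
  f(c_1) = f(0.465000) = 0.677597
  f(a) × f(c) ≥ 0, new interval: [0.465000, 1.140000]
Iteration 2:
  c_2 = (0.465000 + 1.140000)/2 = 0.802500
  f(c_2) = f(0.802500) = 0.050905
  f(a) × f(c) ≥ 0, new interval: [0.802500, 1.140000]

After 2 iteration(s), the approximation is c_2 = 0.802500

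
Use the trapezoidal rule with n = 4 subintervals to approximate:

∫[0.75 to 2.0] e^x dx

f(x) = e^x
a = 0.75, b = 2.0, n = 4
h = (b - a)/n = 0.312500

Trapezoidal rule: (h/2)[f(x₀) + 2f(x₁) + 2f(x₂) + ... + f(xₙ)]

x_0 = 0.7500, f(x_0) = 2.117000, coefficient = 1
x_1 = 1.0625, f(x_1) = 2.893596, coefficient = 2
x_2 = 1.3750, f(x_2) = 3.955077, coefficient = 2
x_3 = 1.6875, f(x_3) = 5.405949, coefficient = 2
x_4 = 2.0000, f(x_4) = 7.389056, coefficient = 1

I ≈ (0.312500/2) × 34.015299 = 5.314891
Exact value: 5.272056
Error: 0.042834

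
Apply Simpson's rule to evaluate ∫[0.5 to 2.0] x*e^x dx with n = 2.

f(x) = x*e^x
a = 0.5, b = 2.0, n = 2
h = (b - a)/n = 0.750000

Simpson's rule: (h/3)[f(x₀) + 4f(x₁) + 2f(x₂) + ... + f(xₙ)]

x_0 = 0.5000, f(x_0) = 0.824361, coefficient = 1
x_1 = 1.2500, f(x_1) = 4.362929, coefficient = 4
x_2 = 2.0000, f(x_2) = 14.778112, coefficient = 1

I ≈ (0.750000/3) × 33.054188 = 8.263547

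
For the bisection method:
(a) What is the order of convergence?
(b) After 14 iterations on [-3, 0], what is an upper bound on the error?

(a) Bisection has linear (order 1) convergence; the error is halved each step.

(b) Error bound = (b-a)/2^n = (0 - (-3))/2^{14}
    = 3/2^{14}

(a) 1 (linear); (b) error ≤ 1.83e-04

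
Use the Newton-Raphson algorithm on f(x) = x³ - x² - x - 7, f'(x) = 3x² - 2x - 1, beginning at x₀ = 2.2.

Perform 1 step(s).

f(x) = x³ - x² - x - 7
f'(x) = 3x² - 2x - 1
x₀ = 2.2

Newton-Raphson formula: x_{n+1} = x_n - f(x_n)/f'(x_n)

Iteration 1:
  f(2.200000) = -3.392000
  f'(2.200000) = 9.120000
  x_1 = 2.200000 - (-3.392000)/9.120000 = 2.571930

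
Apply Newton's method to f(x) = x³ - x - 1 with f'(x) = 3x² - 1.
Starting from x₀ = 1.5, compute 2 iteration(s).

f(x) = x³ - x - 1
f'(x) = 3x² - 1
x₀ = 1.5

Newton-Raphson formula: x_{n+1} = x_n - f(x_n)/f'(x_n)

Iteration 1:
  f(1.500000) = 0.875000
  f'(1.500000) = 5.750000
  x_1 = 1.500000 - 0.875000/5.750000 = 1.347826
Iteration 2:
  f(1.347826) = 0.100682
  f'(1.347826) = 4.449905
  x_2 = 1.347826 - 0.100682/4.449905 = 1.325200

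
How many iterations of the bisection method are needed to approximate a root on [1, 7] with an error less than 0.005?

We need (b-a)/2^n ≤ 0.005
(7 - 1)/2^n ≤ 0.005
6/2^n ≤ 0.005
2^n ≥ 1200
n ≥ log₂(1200) = 10.23
n ≥ 11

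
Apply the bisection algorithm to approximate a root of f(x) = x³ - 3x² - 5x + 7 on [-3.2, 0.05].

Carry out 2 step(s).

f(x) = x³ - 3x² - 5x + 7
Initial interval: [-3.2, 0.05]

Iteration 1:
  c_1 = (-3.200000 + 0.050000)/2 = -1.575000
  f(c_1) = f(-1.575000) = 3.526141
  f(a) × f(c) < 0, new interval: [-3.200000, -1.575000]
Iteration 2:
  c_2 = (-3.200000 + (-1.575000))/2 = -2.387500
  f(c_2) = f(-2.387500) = -11.772092
  f(a) × f(c) ≥ 0, new interval: [-2.387500, -1.575000]

After 2 iteration(s), the approximation is c_2 = -2.387500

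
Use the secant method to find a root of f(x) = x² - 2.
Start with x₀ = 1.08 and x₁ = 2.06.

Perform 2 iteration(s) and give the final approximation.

f(x) = x² - 2
x₀ = 1.08, x₁ = 2.06

Secant formula: x_{n+1} = x_n - f(x_n)(x_n - x_{n-1})/(f(x_n) - f(x_{n-1}))

Iteration 1:
  f(1.080000) = -0.833600
  f(2.060000) = 2.243600
  x_2 = 2.060000 - 2.243600×(2.060000 - 1.080000)/(2.243600 - (-0.833600))
       = 1.345478
Iteration 2:
  f(2.060000) = 2.243600
  f(1.345478) = -0.189690
  x_3 = 1.345478 - (-0.189690)×(1.345478 - 2.060000)/(-0.189690 - 2.243600)
       = 1.401179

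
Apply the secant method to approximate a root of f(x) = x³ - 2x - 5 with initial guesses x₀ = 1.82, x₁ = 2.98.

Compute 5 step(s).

f(x) = x³ - 2x - 5
x₀ = 1.82, x₁ = 2.98

Secant formula: x_{n+1} = x_n - f(x_n)(x_n - x_{n-1})/(f(x_n) - f(x_{n-1}))

Iteration 1:
  f(1.820000) = -2.611432
  f(2.980000) = 15.503592
  x_2 = 2.980000 - 15.503592×(2.980000 - 1.820000)/(15.503592 - (-2.611432))
       = 1.987224
Iteration 2:
  f(2.980000) = 15.503592
  f(1.987224) = -1.126786
  x_3 = 1.987224 - (-1.126786)×(1.987224 - 2.980000)/(-1.126786 - 15.503592)
       = 2.054489
Iteration 3:
  f(1.987224) = -1.126786
  f(2.054489) = -0.437135
  x_4 = 2.054489 - (-0.437135)×(2.054489 - 1.987224)/(-0.437135 - (-1.126786))
       = 2.097125
Iteration 4:
  f(2.054489) = -0.437135
  f(2.097125) = 0.028765
  x_5 = 2.097125 - 0.028765×(2.097125 - 2.054489)/(0.028765 - (-0.437135))
       = 2.094493
Iteration 5:
  f(2.097125) = 0.028765
  f(2.094493) = -0.000658
  x_6 = 2.094493 - (-0.000658)×(2.094493 - 2.097125)/(-0.000658 - 0.028765)
       = 2.094551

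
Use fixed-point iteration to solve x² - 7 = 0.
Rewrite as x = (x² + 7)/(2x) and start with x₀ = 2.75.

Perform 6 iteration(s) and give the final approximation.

Equation: x² - 7 = 0
Fixed-point form: x = (x² + 7)/(2x)
x₀ = 2.75

x_1 = g(2.750000) = 2.647727
x_2 = g(2.647727) = 2.645752
x_3 = g(2.645752) = 2.645751
x_4 = g(2.645751) = 2.645751
x_5 = g(2.645751) = 2.645751
x_6 = g(2.645751) = 2.645751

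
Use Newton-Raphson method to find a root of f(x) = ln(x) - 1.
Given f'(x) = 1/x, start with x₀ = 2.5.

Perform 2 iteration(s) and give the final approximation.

f(x) = ln(x) - 1
f'(x) = 1/x
x₀ = 2.5

Newton-Raphson formula: x_{n+1} = x_n - f(x_n)/f'(x_n)

Iteration 1:
  f(2.500000) = -0.083709
  f'(2.500000) = 0.400000
  x_1 = 2.500000 - (-0.083709)/0.400000 = 2.709273
Iteration 2:
  f(2.709273) = -0.003320
  f'(2.709273) = 0.369103
  x_2 = 2.709273 - (-0.003320)/0.369103 = 2.718267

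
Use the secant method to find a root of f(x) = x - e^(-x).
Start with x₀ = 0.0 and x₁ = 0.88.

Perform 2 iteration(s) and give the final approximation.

f(x) = x - e^(-x)
x₀ = 0.0, x₁ = 0.88

Secant formula: x_{n+1} = x_n - f(x_n)(x_n - x_{n-1})/(f(x_n) - f(x_{n-1}))

Iteration 1:
  f(0.000000) = -1.000000
  f(0.880000) = 0.465217
  x_2 = 0.880000 - 0.465217×(0.880000 - 0.000000)/(0.465217 - (-1.000000))
       = 0.600594
Iteration 2:
  f(0.880000) = 0.465217
  f(0.600594) = 0.052108
  x_3 = 0.600594 - 0.052108×(0.600594 - 0.880000)/(0.052108 - 0.465217)
       = 0.565351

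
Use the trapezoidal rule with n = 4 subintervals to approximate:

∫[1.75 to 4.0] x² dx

f(x) = x²
a = 1.75, b = 4.0, n = 4
h = (b - a)/n = 0.562500

Trapezoidal rule: (h/2)[f(x₀) + 2f(x₁) + 2f(x₂) + ... + f(xₙ)]

x_0 = 1.7500, f(x_0) = 3.062500, coefficient = 1
x_1 = 2.3125, f(x_1) = 5.347656, coefficient = 2
x_2 = 2.8750, f(x_2) = 8.265625, coefficient = 2
x_3 = 3.4375, f(x_3) = 11.816406, coefficient = 2
x_4 = 4.0000, f(x_4) = 16.000000, coefficient = 1

I ≈ (0.562500/2) × 69.921875 = 19.665527
Exact value: 19.546875
Error: 0.118652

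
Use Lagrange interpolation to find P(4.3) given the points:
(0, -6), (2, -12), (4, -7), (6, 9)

Lagrange interpolation formula:
P(x) = Σ yᵢ × Lᵢ(x)
where Lᵢ(x) = Π_{j≠i} (x - xⱼ)/(xᵢ - xⱼ)

L_0(4.3) = (4.3 - 2)/(0 - 2) × (4.3 - 4)/(0 - 4) × (4.3 - 6)/(0 - 6) = 0.024437
L_1(4.3) = (4.3 - 0)/(2 - 0) × (4.3 - 4)/(2 - 4) × (4.3 - 6)/(2 - 6) = -0.137062
L_2(4.3) = (4.3 - 0)/(4 - 0) × (4.3 - 2)/(4 - 2) × (4.3 - 6)/(4 - 6) = 1.050812
L_3(4.3) = (4.3 - 0)/(6 - 0) × (4.3 - 2)/(6 - 2) × (4.3 - 4)/(6 - 4) = 0.061812

P(4.3) = (-6)×L_0(4.3) + (-12)×L_1(4.3) + (-7)×L_2(4.3) + 9×L_3(4.3)
P(4.3) = -5.301250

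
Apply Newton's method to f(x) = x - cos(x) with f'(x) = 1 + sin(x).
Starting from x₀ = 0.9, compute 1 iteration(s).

f(x) = x - cos(x)
f'(x) = 1 + sin(x)
x₀ = 0.9

Newton-Raphson formula: x_{n+1} = x_n - f(x_n)/f'(x_n)

Iteration 1:
  f(0.900000) = 0.278390
  f'(0.900000) = 1.783327
  x_1 = 0.900000 - 0.278390/1.783327 = 0.743893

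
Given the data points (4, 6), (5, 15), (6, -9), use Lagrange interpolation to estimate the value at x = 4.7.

Lagrange interpolation formula:
P(x) = Σ yᵢ × Lᵢ(x)
where Lᵢ(x) = Π_{j≠i} (x - xⱼ)/(xᵢ - xⱼ)

L_0(4.7) = (4.7 - 5)/(4 - 5) × (4.7 - 6)/(4 - 6) = 0.195000
L_1(4.7) = (4.7 - 4)/(5 - 4) × (4.7 - 6)/(5 - 6) = 0.910000
L_2(4.7) = (4.7 - 4)/(6 - 4) × (4.7 - 5)/(6 - 5) = -0.105000

P(4.7) = 6×L_0(4.7) + 15×L_1(4.7) + (-9)×L_2(4.7)
P(4.7) = 15.765000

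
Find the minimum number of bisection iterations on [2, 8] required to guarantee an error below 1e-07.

We need (b-a)/2^n ≤ 1e-07
(8 - 2)/2^n ≤ 1e-07
6/2^n ≤ 1e-07
2^n ≥ 60000000
n ≥ log₂(60000000) = 25.84
n ≥ 26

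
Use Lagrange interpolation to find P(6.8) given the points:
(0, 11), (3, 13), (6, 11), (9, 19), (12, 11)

Lagrange interpolation formula:
P(x) = Σ yᵢ × Lᵢ(x)
where Lᵢ(x) = Π_{j≠i} (x - xⱼ)/(xᵢ - xⱼ)

L_0(6.8) = (6.8 - 3)/(0 - 3) × (6.8 - 6)/(0 - 6) × (6.8 - 9)/(0 - 9) × (6.8 - 12)/(0 - 12) = 0.017890
L_1(6.8) = (6.8 - 0)/(3 - 0) × (6.8 - 6)/(3 - 6) × (6.8 - 9)/(3 - 9) × (6.8 - 12)/(3 - 12) = -0.128053
L_2(6.8) = (6.8 - 0)/(6 - 0) × (6.8 - 3)/(6 - 3) × (6.8 - 9)/(6 - 9) × (6.8 - 12)/(6 - 12) = 0.912375
L_3(6.8) = (6.8 - 0)/(9 - 0) × (6.8 - 3)/(9 - 3) × (6.8 - 6)/(9 - 6) × (6.8 - 12)/(9 - 12) = 0.221182
L_4(6.8) = (6.8 - 0)/(12 - 0) × (6.8 - 3)/(12 - 3) × (6.8 - 6)/(12 - 6) × (6.8 - 9)/(12 - 9) = -0.023394

P(6.8) = 11×L_0(6.8) + 13×L_1(6.8) + 11×L_2(6.8) + 19×L_3(6.8) + 11×L_4(6.8)
P(6.8) = 12.513350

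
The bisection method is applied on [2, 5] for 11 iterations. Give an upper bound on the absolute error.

Bisection error bound: |error| ≤ (b-a)/2^n
|error| ≤ (5 - 2)/2^11 = 3/2^11
|error| ≤ 0.0014648438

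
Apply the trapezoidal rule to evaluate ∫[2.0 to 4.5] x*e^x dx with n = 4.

f(x) = x*e^x
a = 2.0, b = 4.5, n = 4
h = (b - a)/n = 0.625000

Trapezoidal rule: (h/2)[f(x₀) + 2f(x₁) + 2f(x₂) + ... + f(xₙ)]

x_0 = 2.0000, f(x_0) = 14.778112, coefficient = 1
x_1 = 2.6250, f(x_1) = 36.237007, coefficient = 2
x_2 = 3.2500, f(x_2) = 83.818605, coefficient = 2
x_3 = 3.8750, f(x_3) = 186.707956, coefficient = 2
x_4 = 4.5000, f(x_4) = 405.077091, coefficient = 1

I ≈ (0.625000/2) × 1033.382339 = 322.931981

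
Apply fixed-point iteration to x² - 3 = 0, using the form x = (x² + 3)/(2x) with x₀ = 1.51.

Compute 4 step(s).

Equation: x² - 3 = 0
Fixed-point form: x = (x² + 3)/(2x)
x₀ = 1.51

x_1 = g(1.510000) = 1.748377
x_2 = g(1.748377) = 1.732127
x_3 = g(1.732127) = 1.732051
x_4 = g(1.732051) = 1.732051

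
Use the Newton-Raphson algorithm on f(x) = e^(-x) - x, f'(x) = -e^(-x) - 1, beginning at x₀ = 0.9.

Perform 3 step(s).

f(x) = e^(-x) - x
f'(x) = -e^(-x) - 1
x₀ = 0.9

Newton-Raphson formula: x_{n+1} = x_n - f(x_n)/f'(x_n)

Iteration 1:
  f(0.900000) = -0.493430
  f'(0.900000) = -1.406570
  x_1 = 0.900000 - (-0.493430)/(-1.406570) = 0.549196
Iteration 2:
  f(0.549196) = 0.028218
  f'(0.549196) = -1.577414
  x_2 = 0.549196 - 0.028218/(-1.577414) = 0.567085
Iteration 3:
  f(0.567085) = 0.000092
  f'(0.567085) = -1.567177
  x_3 = 0.567085 - 0.000092/(-1.567177) = 0.567143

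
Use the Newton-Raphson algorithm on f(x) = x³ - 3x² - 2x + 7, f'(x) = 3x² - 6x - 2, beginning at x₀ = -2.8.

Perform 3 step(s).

f(x) = x³ - 3x² - 2x + 7
f'(x) = 3x² - 6x - 2
x₀ = -2.8

Newton-Raphson formula: x_{n+1} = x_n - f(x_n)/f'(x_n)

Iteration 1:
  f(-2.800000) = -32.872000
  f'(-2.800000) = 38.320000
  x_1 = -2.800000 - (-32.872000)/38.320000 = -1.942171
Iteration 2:
  f(-1.942171) = -7.757670
  f'(-1.942171) = 20.969114
  x_2 = -1.942171 - (-7.757670)/20.969114 = -1.572214
Iteration 3:
  f(-1.572214) = -1.157433
  f'(-1.572214) = 14.848858
  x_3 = -1.572214 - (-1.157433)/14.848858 = -1.494267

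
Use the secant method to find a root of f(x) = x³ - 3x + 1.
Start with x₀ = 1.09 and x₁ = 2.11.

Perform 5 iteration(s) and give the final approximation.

f(x) = x³ - 3x + 1
x₀ = 1.09, x₁ = 2.11

Secant formula: x_{n+1} = x_n - f(x_n)(x_n - x_{n-1})/(f(x_n) - f(x_{n-1}))

Iteration 1:
  f(1.090000) = -0.974971
  f(2.110000) = 4.063931
  x_2 = 2.110000 - 4.063931×(2.110000 - 1.090000)/(4.063931 - (-0.974971))
       = 1.287359
Iteration 2:
  f(2.110000) = 4.063931
  f(1.287359) = -0.728547
  x_3 = 1.287359 - (-0.728547)×(1.287359 - 2.110000)/(-0.728547 - 4.063931)
       = 1.412415
Iteration 3:
  f(1.287359) = -0.728547
  f(1.412415) = -0.419594
  x_4 = 1.412415 - (-0.419594)×(1.412415 - 1.287359)/(-0.419594 - (-0.728547))
       = 1.582258
Iteration 4:
  f(1.412415) = -0.419594
  f(1.582258) = 0.214471
  x_5 = 1.582258 - 0.214471×(1.582258 - 1.412415)/(0.214471 - (-0.419594))
       = 1.524809
Iteration 5:
  f(1.582258) = 0.214471
  f(1.524809) = -0.029182
  x_6 = 1.524809 - (-0.029182)×(1.524809 - 1.582258)/(-0.029182 - 0.214471)
       = 1.531689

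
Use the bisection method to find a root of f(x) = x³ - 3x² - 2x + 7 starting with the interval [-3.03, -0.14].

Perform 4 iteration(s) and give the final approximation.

f(x) = x³ - 3x² - 2x + 7
Initial interval: [-3.03, -0.14]

Iteration 1:
  c_1 = (-3.030000 + (-0.140000))/2 = -1.585000
  f(c_1) = f(-1.585000) = -1.348552
  f(a) × f(c) ≥ 0, new interval: [-1.585000, -0.140000]
Iteration 2:
  c_2 = (-1.585000 + (-0.140000))/2 = -0.862500
  f(c_2) = f(-0.862500) = 5.851662
  f(a) × f(c) < 0, new interval: [-1.585000, -0.862500]
Iteration 3:
  c_3 = (-1.585000 + (-0.862500))/2 = -1.223750
  f(c_3) = f(-1.223750) = 3.122164
  f(a) × f(c) < 0, new interval: [-1.585000, -1.223750]
Iteration 4:
  c_4 = (-1.585000 + (-1.223750))/2 = -1.404375
  f(c_4) = f(-1.404375) = 1.122137
  f(a) × f(c) < 0, new interval: [-1.585000, -1.404375]

After 4 iteration(s), the approximation is c_4 = -1.404375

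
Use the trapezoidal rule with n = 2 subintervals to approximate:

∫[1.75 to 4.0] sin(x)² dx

f(x) = sin(x)²
a = 1.75, b = 4.0, n = 2
h = (b - a)/n = 1.125000

Trapezoidal rule: (h/2)[f(x₀) + 2f(x₁) + 2f(x₂) + ... + f(xₙ)]

x_0 = 1.7500, f(x_0) = 0.968228, coefficient = 1
x_1 = 2.8750, f(x_1) = 0.069404, coefficient = 2
x_2 = 4.0000, f(x_2) = 0.572750, coefficient = 1

I ≈ (1.125000/2) × 1.679786 = 0.944880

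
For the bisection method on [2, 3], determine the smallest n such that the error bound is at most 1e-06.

We need (b-a)/2^n ≤ 1e-06
(3 - 2)/2^n ≤ 1e-06
1/2^n ≤ 1e-06
2^n ≥ 1000000
n ≥ log₂(1000000) = 19.93
n ≥ 20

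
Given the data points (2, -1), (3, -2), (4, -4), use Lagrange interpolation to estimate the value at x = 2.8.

Lagrange interpolation formula:
P(x) = Σ yᵢ × Lᵢ(x)
where Lᵢ(x) = Π_{j≠i} (x - xⱼ)/(xᵢ - xⱼ)

L_0(2.8) = (2.8 - 3)/(2 - 3) × (2.8 - 4)/(2 - 4) = 0.120000
L_1(2.8) = (2.8 - 2)/(3 - 2) × (2.8 - 4)/(3 - 4) = 0.960000
L_2(2.8) = (2.8 - 2)/(4 - 2) × (2.8 - 3)/(4 - 3) = -0.080000

P(2.8) = (-1)×L_0(2.8) + (-2)×L_1(2.8) + (-4)×L_2(2.8)
P(2.8) = -1.720000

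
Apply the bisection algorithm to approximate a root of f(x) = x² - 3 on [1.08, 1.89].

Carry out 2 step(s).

f(x) = x² - 3
Initial interval: [1.08, 1.89]

Iteration 1:
  c_1 = (1.080000 + 1.890000)/2 = 1.485000
  f(c_1) = f(1.485000) = -0.794775
  f(a) × f(c) ≥ 0, new interval: [1.485000, 1.890000]
Iteration 2:
  c_2 = (1.485000 + 1.890000)/2 = 1.687500
  f(c_2) = f(1.687500) = -0.152344
  f(a) × f(c) ≥ 0, new interval: [1.687500, 1.890000]

After 2 iteration(s), the approximation is c_2 = 1.687500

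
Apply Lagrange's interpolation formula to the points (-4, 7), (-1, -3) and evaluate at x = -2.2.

Lagrange interpolation formula:
P(x) = Σ yᵢ × Lᵢ(x)
where Lᵢ(x) = Π_{j≠i} (x - xⱼ)/(xᵢ - xⱼ)

L_0(-2.2) = (-2.2 - (-1))/(-4 - (-1)) = 0.400000
L_1(-2.2) = (-2.2 - (-4))/(-1 - (-4)) = 0.600000

P(-2.2) = 7×L_0(-2.2) + (-3)×L_1(-2.2)
P(-2.2) = 1.000000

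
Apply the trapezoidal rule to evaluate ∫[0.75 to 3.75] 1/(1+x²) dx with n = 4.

f(x) = 1/(1+x²)
a = 0.75, b = 3.75, n = 4
h = (b - a)/n = 0.750000

Trapezoidal rule: (h/2)[f(x₀) + 2f(x₁) + 2f(x₂) + ... + f(xₙ)]

x_0 = 0.7500, f(x_0) = 0.640000, coefficient = 1
x_1 = 1.5000, f(x_1) = 0.307692, coefficient = 2
x_2 = 2.2500, f(x_2) = 0.164948, coefficient = 2
x_3 = 3.0000, f(x_3) = 0.100000, coefficient = 2
x_4 = 3.7500, f(x_4) = 0.066390, coefficient = 1

I ≈ (0.750000/2) × 1.851672 = 0.694377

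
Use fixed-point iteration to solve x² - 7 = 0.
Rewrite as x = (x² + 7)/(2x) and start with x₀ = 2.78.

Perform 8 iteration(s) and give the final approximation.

Equation: x² - 7 = 0
Fixed-point form: x = (x² + 7)/(2x)
x₀ = 2.78

x_1 = g(2.780000) = 2.648993
x_2 = g(2.648993) = 2.645753
x_3 = g(2.645753) = 2.645751
x_4 = g(2.645751) = 2.645751
x_5 = g(2.645751) = 2.645751
x_6 = g(2.645751) = 2.645751
x_7 = g(2.645751) = 2.645751
x_8 = g(2.645751) = 2.645751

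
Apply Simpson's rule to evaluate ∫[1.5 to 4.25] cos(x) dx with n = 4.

f(x) = cos(x)
a = 1.5, b = 4.25, n = 4
h = (b - a)/n = 0.687500

Simpson's rule: (h/3)[f(x₀) + 4f(x₁) + 2f(x₂) + ... + f(xₙ)]

x_0 = 1.5000, f(x_0) = 0.070737, coefficient = 1
x_1 = 2.1875, f(x_1) = -0.578349, coefficient = 4
x_2 = 2.8750, f(x_2) = -0.964674, coefficient = 2
x_3 = 3.5625, f(x_3) = -0.912719, coefficient = 4
x_4 = 4.2500, f(x_4) = -0.446087, coefficient = 1

I ≈ (0.687500/3) × -8.268970 = -1.894972
Exact value: -1.892484
Error: 0.002488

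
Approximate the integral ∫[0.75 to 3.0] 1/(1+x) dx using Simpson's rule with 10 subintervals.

f(x) = 1/(1+x)
a = 0.75, b = 3.0, n = 10
h = (b - a)/n = 0.225000

Simpson's rule: (h/3)[f(x₀) + 4f(x₁) + 2f(x₂) + ... + f(xₙ)]

x_0 = 0.7500, f(x_0) = 0.571429, coefficient = 1
x_1 = 0.9750, f(x_1) = 0.506329, coefficient = 4
x_2 = 1.2000, f(x_2) = 0.454545, coefficient = 2
x_3 = 1.4250, f(x_3) = 0.412371, coefficient = 4
x_4 = 1.6500, f(x_4) = 0.377358, coefficient = 2
x_5 = 1.8750, f(x_5) = 0.347826, coefficient = 4
x_6 = 2.1000, f(x_6) = 0.322581, coefficient = 2
x_7 = 2.3250, f(x_7) = 0.300752, coefficient = 4
x_8 = 2.5500, f(x_8) = 0.281690, coefficient = 2
x_9 = 2.7750, f(x_9) = 0.264901, coefficient = 4
x_10 = 3.0000, f(x_10) = 0.250000, coefficient = 1

I ≈ (0.225000/3) × 11.022494 = 0.826687
Exact value: 0.826679
Error: 0.000008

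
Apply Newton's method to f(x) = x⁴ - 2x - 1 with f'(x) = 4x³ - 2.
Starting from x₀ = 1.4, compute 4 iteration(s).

f(x) = x⁴ - 2x - 1
f'(x) = 4x³ - 2
x₀ = 1.4

Newton-Raphson formula: x_{n+1} = x_n - f(x_n)/f'(x_n)

Iteration 1:
  f(1.400000) = 0.041600
  f'(1.400000) = 8.976000
  x_1 = 1.400000 - 0.041600/8.976000 = 1.395365
Iteration 2:
  f(1.395365) = 0.000252
  f'(1.395365) = 8.867355
  x_2 = 1.395365 - 0.000252/8.867355 = 1.395337
Iteration 3:
  f(1.395337) = 0.000000
  f'(1.395337) = 8.866691
  x_3 = 1.395337 - 0.000000/8.866691 = 1.395337
Iteration 4:
  f(1.395337) = 0.000000
  f'(1.395337) = 8.866691
  x_4 = 1.395337 - 0.000000/8.866691 = 1.395337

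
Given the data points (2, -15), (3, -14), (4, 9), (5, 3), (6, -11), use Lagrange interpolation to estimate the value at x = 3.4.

Lagrange interpolation formula:
P(x) = Σ yᵢ × Lᵢ(x)
where Lᵢ(x) = Π_{j≠i} (x - xⱼ)/(xᵢ - xⱼ)

L_0(3.4) = (3.4 - 3)/(2 - 3) × (3.4 - 4)/(2 - 4) × (3.4 - 5)/(2 - 5) × (3.4 - 6)/(2 - 6) = -0.041600
L_1(3.4) = (3.4 - 2)/(3 - 2) × (3.4 - 4)/(3 - 4) × (3.4 - 5)/(3 - 5) × (3.4 - 6)/(3 - 6) = 0.582400
L_2(3.4) = (3.4 - 2)/(4 - 2) × (3.4 - 3)/(4 - 3) × (3.4 - 5)/(4 - 5) × (3.4 - 6)/(4 - 6) = 0.582400
L_3(3.4) = (3.4 - 2)/(5 - 2) × (3.4 - 3)/(5 - 3) × (3.4 - 4)/(5 - 4) × (3.4 - 6)/(5 - 6) = -0.145600
L_4(3.4) = (3.4 - 2)/(6 - 2) × (3.4 - 3)/(6 - 3) × (3.4 - 4)/(6 - 4) × (3.4 - 5)/(6 - 5) = 0.022400

P(3.4) = (-15)×L_0(3.4) + (-14)×L_1(3.4) + 9×L_2(3.4) + 3×L_3(3.4) + (-11)×L_4(3.4)
P(3.4) = -2.971200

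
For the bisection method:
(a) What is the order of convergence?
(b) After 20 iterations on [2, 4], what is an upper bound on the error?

(a) Bisection has linear (order 1) convergence; the error is halved each step.

(b) Error bound = (b-a)/2^n = (4 - 2)/2^{20}
    = 2/2^{20}

(a) 1 (linear); (b) error ≤ 1.91e-06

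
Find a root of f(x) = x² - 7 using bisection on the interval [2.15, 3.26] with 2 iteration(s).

f(x) = x² - 7
Initial interval: [2.15, 3.26]

Iteration 1:
  c_1 = (2.150000 + 3.260000)/2 = 2.705000
  f(c_1) = f(2.705000) = 0.317025
  f(a) × f(c) < 0, new interval: [2.150000, 2.705000]
Iteration 2:
  c_2 = (2.150000 + 2.705000)/2 = 2.427500
  f(c_2) = f(2.427500) = -1.107244
  f(a) × f(c) ≥ 0, new interval: [2.427500, 2.705000]

After 2 iteration(s), the approximation is c_2 = 2.427500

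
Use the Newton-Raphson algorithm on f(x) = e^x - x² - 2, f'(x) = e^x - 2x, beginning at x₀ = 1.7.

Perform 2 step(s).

f(x) = e^x - x² - 2
f'(x) = e^x - 2x
x₀ = 1.7

Newton-Raphson formula: x_{n+1} = x_n - f(x_n)/f'(x_n)

Iteration 1:
  f(1.700000) = 0.583947
  f'(1.700000) = 2.073947
  x_1 = 1.700000 - 0.583947/2.073947 = 1.418437
Iteration 2:
  f(1.418437) = 0.118695
  f'(1.418437) = 1.293785
  x_2 = 1.418437 - 0.118695/1.293785 = 1.326694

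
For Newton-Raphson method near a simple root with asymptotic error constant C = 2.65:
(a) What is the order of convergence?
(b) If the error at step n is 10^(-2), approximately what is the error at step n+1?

(a) Newton-Raphson has quadratic (order 2) convergence near simple roots.
    This means |e_{n+1}| ≈ C|e_n|².

(b) With |e_n| = 10^(-2) and C = 2.65:
    |e_{n+1}| ≈ 2.65 × (10^(-2))² = 2.65 × 10^(-4)

(a) 2 (quadratic); (b) |e_{n+1}| ≈ 2.650e-04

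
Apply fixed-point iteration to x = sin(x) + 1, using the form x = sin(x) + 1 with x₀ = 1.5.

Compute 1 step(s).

Equation: x = sin(x) + 1
Fixed-point form: x = sin(x) + 1
x₀ = 1.5

x_1 = g(1.500000) = 1.997495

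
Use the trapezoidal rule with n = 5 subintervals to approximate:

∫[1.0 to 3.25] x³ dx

f(x) = x³
a = 1.0, b = 3.25, n = 5
h = (b - a)/n = 0.450000

Trapezoidal rule: (h/2)[f(x₀) + 2f(x₁) + 2f(x₂) + ... + f(xₙ)]

x_0 = 1.0000, f(x_0) = 1.000000, coefficient = 1
x_1 = 1.4500, f(x_1) = 3.048625, coefficient = 2
x_2 = 1.9000, f(x_2) = 6.859000, coefficient = 2
x_3 = 2.3500, f(x_3) = 12.977875, coefficient = 2
x_4 = 2.8000, f(x_4) = 21.952000, coefficient = 2
x_5 = 3.2500, f(x_5) = 34.328125, coefficient = 1

I ≈ (0.450000/2) × 125.003125 = 28.125703
Exact value: 27.641602
Error: 0.484102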